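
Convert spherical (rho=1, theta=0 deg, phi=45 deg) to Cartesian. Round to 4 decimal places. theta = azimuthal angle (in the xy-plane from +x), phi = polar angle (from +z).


x = 1 * sin(45) * cos(0) = 0.7071
y = 1 * sin(45) * sin(0) = 0
z = 1 * cos(45) = 0.7071

(0.7071, 0, 0.7071)


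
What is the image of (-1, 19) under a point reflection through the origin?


Reflection through origin: (x, y) -> (-x, -y)
(-1, 19) -> (1, -19)

(1, -19)


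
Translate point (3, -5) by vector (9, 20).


Translation: (x+dx, y+dy) = (3+9, -5+20) = (12, 15)

(12, 15)


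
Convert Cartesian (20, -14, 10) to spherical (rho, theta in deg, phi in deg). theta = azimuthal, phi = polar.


rho = sqrt(20^2 + (-14)^2 + 10^2) = 26.3818
theta = atan2(-14, 20) = 325.008 deg
phi = acos(10/26.3818) = 67.7252 deg

rho = 26.3818, theta = 325.008 deg, phi = 67.7252 deg


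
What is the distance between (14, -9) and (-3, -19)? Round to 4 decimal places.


d = sqrt((-3-14)^2 + (-19--9)^2) = 19.7231

19.7231


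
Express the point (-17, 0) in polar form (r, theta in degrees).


r = sqrt((-17)^2 + 0^2) = 17
theta = atan2(0, -17) = 180 degrees

r = 17, theta = 180 degrees


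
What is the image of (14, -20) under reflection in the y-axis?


Reflection across y-axis: (x, y) -> (-x, y)
(14, -20) -> (-14, -20)

(-14, -20)


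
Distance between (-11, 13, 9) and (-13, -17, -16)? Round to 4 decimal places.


d = sqrt((-13--11)^2 + (-17-13)^2 + (-16-9)^2) = 39.1024

39.1024


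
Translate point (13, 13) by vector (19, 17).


Translation: (x+dx, y+dy) = (13+19, 13+17) = (32, 30)

(32, 30)


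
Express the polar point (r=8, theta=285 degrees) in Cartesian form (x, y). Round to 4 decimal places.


x = 8 * cos(285) = 2.0706
y = 8 * sin(285) = -7.7274

(2.0706, -7.7274)


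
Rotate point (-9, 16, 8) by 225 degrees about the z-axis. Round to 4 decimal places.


x' = -9*cos(225) - 16*sin(225) = 17.6777
y' = -9*sin(225) + 16*cos(225) = -4.9497
z' = 8

(17.6777, -4.9497, 8)


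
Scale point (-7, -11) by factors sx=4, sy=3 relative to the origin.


Scaling: (x*sx, y*sy) = (-7*4, -11*3) = (-28, -33)

(-28, -33)


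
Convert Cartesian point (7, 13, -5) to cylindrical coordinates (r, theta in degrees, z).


r = sqrt(7^2 + 13^2) = 14.7648
theta = atan2(13, 7) = 61.6992 deg
z = -5

r = 14.7648, theta = 61.6992 deg, z = -5


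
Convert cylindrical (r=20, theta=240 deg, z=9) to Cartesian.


x = 20 * cos(240) = -10
y = 20 * sin(240) = -17.3205
z = 9

(-10, -17.3205, 9)


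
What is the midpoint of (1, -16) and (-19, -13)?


Midpoint = ((1+-19)/2, (-16+-13)/2) = (-9, -14.5)

(-9, -14.5)


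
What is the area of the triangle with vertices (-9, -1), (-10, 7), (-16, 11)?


Area = |x1(y2-y3) + x2(y3-y1) + x3(y1-y2)| / 2
= |-9*(7-11) + -10*(11--1) + -16*(-1-7)| / 2
= 22

22


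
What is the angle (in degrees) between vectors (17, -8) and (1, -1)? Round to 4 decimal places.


dot = 17*1 + -8*-1 = 25
|u| = 18.7883, |v| = 1.4142
cos(angle) = 0.9409
angle = 19.7989 degrees

19.7989 degrees


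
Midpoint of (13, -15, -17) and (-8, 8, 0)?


Midpoint = ((13+-8)/2, (-15+8)/2, (-17+0)/2) = (2.5, -3.5, -8.5)

(2.5, -3.5, -8.5)


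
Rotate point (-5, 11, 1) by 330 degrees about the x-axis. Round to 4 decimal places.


x' = -5
y' = 11*cos(330) - 1*sin(330) = 10.0263
z' = 11*sin(330) + 1*cos(330) = -4.634

(-5, 10.0263, -4.634)


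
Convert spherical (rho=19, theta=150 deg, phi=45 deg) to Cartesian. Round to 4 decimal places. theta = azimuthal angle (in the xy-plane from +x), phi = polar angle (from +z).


x = 19 * sin(45) * cos(150) = -11.6351
y = 19 * sin(45) * sin(150) = 6.7175
z = 19 * cos(45) = 13.435

(-11.6351, 6.7175, 13.435)


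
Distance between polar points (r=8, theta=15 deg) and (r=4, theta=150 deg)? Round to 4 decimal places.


d = sqrt(r1^2 + r2^2 - 2*r1*r2*cos(t2-t1))
d = sqrt(8^2 + 4^2 - 2*8*4*cos(150-15)) = 11.1917

11.1917


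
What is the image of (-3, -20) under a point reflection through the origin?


Reflection through origin: (x, y) -> (-x, -y)
(-3, -20) -> (3, 20)

(3, 20)


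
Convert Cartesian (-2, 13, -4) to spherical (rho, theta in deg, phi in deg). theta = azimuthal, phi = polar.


rho = sqrt((-2)^2 + 13^2 + (-4)^2) = 13.7477
theta = atan2(13, -2) = 98.7462 deg
phi = acos(-4/13.7477) = 106.9153 deg

rho = 13.7477, theta = 98.7462 deg, phi = 106.9153 deg


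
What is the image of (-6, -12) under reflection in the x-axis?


Reflection across x-axis: (x, y) -> (x, -y)
(-6, -12) -> (-6, 12)

(-6, 12)


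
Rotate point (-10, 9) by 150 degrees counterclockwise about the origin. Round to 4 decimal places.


x' = -10*cos(150) - 9*sin(150) = 4.1603
y' = -10*sin(150) + 9*cos(150) = -12.7942

(4.1603, -12.7942)


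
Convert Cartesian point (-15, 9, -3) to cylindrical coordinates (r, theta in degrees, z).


r = sqrt((-15)^2 + 9^2) = 17.4929
theta = atan2(9, -15) = 149.0362 deg
z = -3

r = 17.4929, theta = 149.0362 deg, z = -3


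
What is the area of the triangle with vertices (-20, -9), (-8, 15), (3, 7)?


Area = |x1(y2-y3) + x2(y3-y1) + x3(y1-y2)| / 2
= |-20*(15-7) + -8*(7--9) + 3*(-9-15)| / 2
= 180

180


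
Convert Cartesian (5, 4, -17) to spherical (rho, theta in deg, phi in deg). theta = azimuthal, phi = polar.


rho = sqrt(5^2 + 4^2 + (-17)^2) = 18.1659
theta = atan2(4, 5) = 38.6598 deg
phi = acos(-17/18.1659) = 159.3609 deg

rho = 18.1659, theta = 38.6598 deg, phi = 159.3609 deg


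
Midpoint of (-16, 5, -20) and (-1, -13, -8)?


Midpoint = ((-16+-1)/2, (5+-13)/2, (-20+-8)/2) = (-8.5, -4, -14)

(-8.5, -4, -14)


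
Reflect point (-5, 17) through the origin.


Reflection through origin: (x, y) -> (-x, -y)
(-5, 17) -> (5, -17)

(5, -17)


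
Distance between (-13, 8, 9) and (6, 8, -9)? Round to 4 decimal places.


d = sqrt((6--13)^2 + (8-8)^2 + (-9-9)^2) = 26.1725

26.1725


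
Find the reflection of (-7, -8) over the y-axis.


Reflection across y-axis: (x, y) -> (-x, y)
(-7, -8) -> (7, -8)

(7, -8)


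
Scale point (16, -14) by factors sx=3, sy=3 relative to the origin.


Scaling: (x*sx, y*sy) = (16*3, -14*3) = (48, -42)

(48, -42)


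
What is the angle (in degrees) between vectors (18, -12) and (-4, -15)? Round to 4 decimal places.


dot = 18*-4 + -12*-15 = 108
|u| = 21.6333, |v| = 15.5242
cos(angle) = 0.3216
angle = 71.2413 degrees

71.2413 degrees


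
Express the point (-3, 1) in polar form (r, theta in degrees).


r = sqrt((-3)^2 + 1^2) = 3.1623
theta = atan2(1, -3) = 161.5651 degrees

r = 3.1623, theta = 161.5651 degrees


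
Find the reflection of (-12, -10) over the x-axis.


Reflection across x-axis: (x, y) -> (x, -y)
(-12, -10) -> (-12, 10)

(-12, 10)


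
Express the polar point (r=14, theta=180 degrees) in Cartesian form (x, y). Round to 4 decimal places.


x = 14 * cos(180) = -14
y = 14 * sin(180) = 0

(-14, 0)


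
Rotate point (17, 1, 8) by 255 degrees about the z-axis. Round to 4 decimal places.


x' = 17*cos(255) - 1*sin(255) = -3.434
y' = 17*sin(255) + 1*cos(255) = -16.6796
z' = 8

(-3.434, -16.6796, 8)


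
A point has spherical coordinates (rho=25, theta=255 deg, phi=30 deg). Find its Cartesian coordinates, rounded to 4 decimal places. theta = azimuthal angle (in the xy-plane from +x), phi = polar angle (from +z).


x = 25 * sin(30) * cos(255) = -3.2352
y = 25 * sin(30) * sin(255) = -12.0741
z = 25 * cos(30) = 21.6506

(-3.2352, -12.0741, 21.6506)


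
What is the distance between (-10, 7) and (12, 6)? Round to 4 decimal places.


d = sqrt((12--10)^2 + (6-7)^2) = 22.0227

22.0227


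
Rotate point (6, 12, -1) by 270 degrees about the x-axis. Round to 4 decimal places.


x' = 6
y' = 12*cos(270) - -1*sin(270) = -1
z' = 12*sin(270) + -1*cos(270) = -12

(6, -1, -12)


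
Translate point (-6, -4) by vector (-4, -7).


Translation: (x+dx, y+dy) = (-6+-4, -4+-7) = (-10, -11)

(-10, -11)


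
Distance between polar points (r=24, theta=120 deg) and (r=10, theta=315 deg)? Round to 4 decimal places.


d = sqrt(r1^2 + r2^2 - 2*r1*r2*cos(t2-t1))
d = sqrt(24^2 + 10^2 - 2*24*10*cos(315-120)) = 33.7586

33.7586


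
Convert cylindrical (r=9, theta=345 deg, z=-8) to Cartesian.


x = 9 * cos(345) = 8.6933
y = 9 * sin(345) = -2.3294
z = -8

(8.6933, -2.3294, -8)


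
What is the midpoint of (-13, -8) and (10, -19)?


Midpoint = ((-13+10)/2, (-8+-19)/2) = (-1.5, -13.5)

(-1.5, -13.5)


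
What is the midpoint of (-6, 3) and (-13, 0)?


Midpoint = ((-6+-13)/2, (3+0)/2) = (-9.5, 1.5)

(-9.5, 1.5)


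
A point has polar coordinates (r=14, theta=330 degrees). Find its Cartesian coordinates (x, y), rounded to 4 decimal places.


x = 14 * cos(330) = 12.1244
y = 14 * sin(330) = -7

(12.1244, -7)


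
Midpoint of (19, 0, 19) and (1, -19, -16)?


Midpoint = ((19+1)/2, (0+-19)/2, (19+-16)/2) = (10, -9.5, 1.5)

(10, -9.5, 1.5)


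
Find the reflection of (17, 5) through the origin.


Reflection through origin: (x, y) -> (-x, -y)
(17, 5) -> (-17, -5)

(-17, -5)


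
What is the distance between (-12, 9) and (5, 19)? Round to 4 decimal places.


d = sqrt((5--12)^2 + (19-9)^2) = 19.7231

19.7231


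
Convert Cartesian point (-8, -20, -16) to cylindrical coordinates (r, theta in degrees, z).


r = sqrt((-8)^2 + (-20)^2) = 21.5407
theta = atan2(-20, -8) = 248.1986 deg
z = -16

r = 21.5407, theta = 248.1986 deg, z = -16


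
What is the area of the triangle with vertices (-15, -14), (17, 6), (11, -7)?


Area = |x1(y2-y3) + x2(y3-y1) + x3(y1-y2)| / 2
= |-15*(6--7) + 17*(-7--14) + 11*(-14-6)| / 2
= 148

148


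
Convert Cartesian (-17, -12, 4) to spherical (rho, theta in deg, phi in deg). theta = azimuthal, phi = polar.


rho = sqrt((-17)^2 + (-12)^2 + 4^2) = 21.1896
theta = atan2(-12, -17) = 215.2176 deg
phi = acos(4/21.1896) = 79.1189 deg

rho = 21.1896, theta = 215.2176 deg, phi = 79.1189 deg


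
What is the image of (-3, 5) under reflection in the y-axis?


Reflection across y-axis: (x, y) -> (-x, y)
(-3, 5) -> (3, 5)

(3, 5)


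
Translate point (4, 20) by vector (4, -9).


Translation: (x+dx, y+dy) = (4+4, 20+-9) = (8, 11)

(8, 11)


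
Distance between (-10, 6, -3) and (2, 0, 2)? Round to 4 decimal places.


d = sqrt((2--10)^2 + (0-6)^2 + (2--3)^2) = 14.3178

14.3178


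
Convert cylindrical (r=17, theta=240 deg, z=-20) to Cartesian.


x = 17 * cos(240) = -8.5
y = 17 * sin(240) = -14.7224
z = -20

(-8.5, -14.7224, -20)


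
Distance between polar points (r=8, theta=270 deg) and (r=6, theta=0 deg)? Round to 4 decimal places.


d = sqrt(r1^2 + r2^2 - 2*r1*r2*cos(t2-t1))
d = sqrt(8^2 + 6^2 - 2*8*6*cos(0-270)) = 10

10


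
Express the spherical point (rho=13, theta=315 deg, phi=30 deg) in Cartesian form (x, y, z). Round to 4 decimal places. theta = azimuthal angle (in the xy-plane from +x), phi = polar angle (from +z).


x = 13 * sin(30) * cos(315) = 4.5962
y = 13 * sin(30) * sin(315) = -4.5962
z = 13 * cos(30) = 11.2583

(4.5962, -4.5962, 11.2583)


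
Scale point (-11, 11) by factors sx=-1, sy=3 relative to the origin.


Scaling: (x*sx, y*sy) = (-11*-1, 11*3) = (11, 33)

(11, 33)


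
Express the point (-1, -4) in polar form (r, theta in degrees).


r = sqrt((-1)^2 + (-4)^2) = 4.1231
theta = atan2(-4, -1) = 255.9638 degrees

r = 4.1231, theta = 255.9638 degrees


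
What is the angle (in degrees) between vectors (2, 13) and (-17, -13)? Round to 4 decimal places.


dot = 2*-17 + 13*-13 = -203
|u| = 13.1529, |v| = 21.4009
cos(angle) = -0.7212
angle = 136.1515 degrees

136.1515 degrees


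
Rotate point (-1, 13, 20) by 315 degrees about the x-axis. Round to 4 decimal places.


x' = -1
y' = 13*cos(315) - 20*sin(315) = 23.3345
z' = 13*sin(315) + 20*cos(315) = 4.9497

(-1, 23.3345, 4.9497)


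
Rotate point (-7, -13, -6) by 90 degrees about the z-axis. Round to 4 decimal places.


x' = -7*cos(90) - -13*sin(90) = 13
y' = -7*sin(90) + -13*cos(90) = -7
z' = -6

(13, -7, -6)


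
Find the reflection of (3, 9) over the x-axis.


Reflection across x-axis: (x, y) -> (x, -y)
(3, 9) -> (3, -9)

(3, -9)


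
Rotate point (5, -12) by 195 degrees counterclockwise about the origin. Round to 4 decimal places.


x' = 5*cos(195) - -12*sin(195) = -7.9355
y' = 5*sin(195) + -12*cos(195) = 10.297

(-7.9355, 10.297)


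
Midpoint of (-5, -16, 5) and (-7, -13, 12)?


Midpoint = ((-5+-7)/2, (-16+-13)/2, (5+12)/2) = (-6, -14.5, 8.5)

(-6, -14.5, 8.5)


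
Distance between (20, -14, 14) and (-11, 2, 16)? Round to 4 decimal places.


d = sqrt((-11-20)^2 + (2--14)^2 + (16-14)^2) = 34.9428

34.9428


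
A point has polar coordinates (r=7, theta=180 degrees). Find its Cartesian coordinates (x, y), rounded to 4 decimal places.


x = 7 * cos(180) = -7
y = 7 * sin(180) = 0

(-7, 0)


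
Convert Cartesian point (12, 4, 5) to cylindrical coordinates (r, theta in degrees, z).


r = sqrt(12^2 + 4^2) = 12.6491
theta = atan2(4, 12) = 18.4349 deg
z = 5

r = 12.6491, theta = 18.4349 deg, z = 5


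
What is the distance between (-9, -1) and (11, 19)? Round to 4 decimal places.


d = sqrt((11--9)^2 + (19--1)^2) = 28.2843

28.2843


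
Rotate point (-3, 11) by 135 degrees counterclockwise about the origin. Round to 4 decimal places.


x' = -3*cos(135) - 11*sin(135) = -5.6569
y' = -3*sin(135) + 11*cos(135) = -9.8995

(-5.6569, -9.8995)


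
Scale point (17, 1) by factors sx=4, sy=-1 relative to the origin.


Scaling: (x*sx, y*sy) = (17*4, 1*-1) = (68, -1)

(68, -1)


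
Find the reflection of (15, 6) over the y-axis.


Reflection across y-axis: (x, y) -> (-x, y)
(15, 6) -> (-15, 6)

(-15, 6)


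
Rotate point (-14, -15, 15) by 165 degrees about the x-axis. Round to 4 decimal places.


x' = -14
y' = -15*cos(165) - 15*sin(165) = 10.6066
z' = -15*sin(165) + 15*cos(165) = -18.3712

(-14, 10.6066, -18.3712)


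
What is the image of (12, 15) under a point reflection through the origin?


Reflection through origin: (x, y) -> (-x, -y)
(12, 15) -> (-12, -15)

(-12, -15)


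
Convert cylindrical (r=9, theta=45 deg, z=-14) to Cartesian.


x = 9 * cos(45) = 6.364
y = 9 * sin(45) = 6.364
z = -14

(6.364, 6.364, -14)


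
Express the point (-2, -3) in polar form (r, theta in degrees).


r = sqrt((-2)^2 + (-3)^2) = 3.6056
theta = atan2(-3, -2) = 236.3099 degrees

r = 3.6056, theta = 236.3099 degrees


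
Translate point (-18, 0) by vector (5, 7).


Translation: (x+dx, y+dy) = (-18+5, 0+7) = (-13, 7)

(-13, 7)


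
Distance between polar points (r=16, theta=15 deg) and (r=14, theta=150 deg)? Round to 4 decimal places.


d = sqrt(r1^2 + r2^2 - 2*r1*r2*cos(t2-t1))
d = sqrt(16^2 + 14^2 - 2*16*14*cos(150-15)) = 27.727

27.727


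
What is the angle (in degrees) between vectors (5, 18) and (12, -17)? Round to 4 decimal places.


dot = 5*12 + 18*-17 = -246
|u| = 18.6815, |v| = 20.8087
cos(angle) = -0.6328
angle = 129.2583 degrees

129.2583 degrees


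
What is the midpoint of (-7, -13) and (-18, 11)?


Midpoint = ((-7+-18)/2, (-13+11)/2) = (-12.5, -1)

(-12.5, -1)


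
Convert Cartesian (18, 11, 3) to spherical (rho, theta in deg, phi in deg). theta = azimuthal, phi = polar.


rho = sqrt(18^2 + 11^2 + 3^2) = 21.3073
theta = atan2(11, 18) = 31.4296 deg
phi = acos(3/21.3073) = 81.906 deg

rho = 21.3073, theta = 31.4296 deg, phi = 81.906 deg


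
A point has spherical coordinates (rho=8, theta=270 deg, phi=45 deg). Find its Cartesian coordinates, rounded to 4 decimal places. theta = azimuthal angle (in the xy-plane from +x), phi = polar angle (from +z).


x = 8 * sin(45) * cos(270) = 0
y = 8 * sin(45) * sin(270) = -5.6569
z = 8 * cos(45) = 5.6569

(0, -5.6569, 5.6569)


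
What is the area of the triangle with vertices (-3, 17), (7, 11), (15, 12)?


Area = |x1(y2-y3) + x2(y3-y1) + x3(y1-y2)| / 2
= |-3*(11-12) + 7*(12-17) + 15*(17-11)| / 2
= 29

29


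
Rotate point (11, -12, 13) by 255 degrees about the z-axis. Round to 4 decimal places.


x' = 11*cos(255) - -12*sin(255) = -14.4381
y' = 11*sin(255) + -12*cos(255) = -7.5194
z' = 13

(-14.4381, -7.5194, 13)


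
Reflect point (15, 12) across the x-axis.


Reflection across x-axis: (x, y) -> (x, -y)
(15, 12) -> (15, -12)

(15, -12)


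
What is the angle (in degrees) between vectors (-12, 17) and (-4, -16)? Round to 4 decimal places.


dot = -12*-4 + 17*-16 = -224
|u| = 20.8087, |v| = 16.4924
cos(angle) = -0.6527
angle = 130.7462 degrees

130.7462 degrees


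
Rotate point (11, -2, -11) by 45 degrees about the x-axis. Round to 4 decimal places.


x' = 11
y' = -2*cos(45) - -11*sin(45) = 6.364
z' = -2*sin(45) + -11*cos(45) = -9.1924

(11, 6.364, -9.1924)


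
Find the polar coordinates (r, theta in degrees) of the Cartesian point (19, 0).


r = sqrt(19^2 + 0^2) = 19
theta = atan2(0, 19) = 0 degrees

r = 19, theta = 0 degrees


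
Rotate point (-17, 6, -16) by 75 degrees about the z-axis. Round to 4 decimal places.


x' = -17*cos(75) - 6*sin(75) = -10.1955
y' = -17*sin(75) + 6*cos(75) = -14.8678
z' = -16

(-10.1955, -14.8678, -16)


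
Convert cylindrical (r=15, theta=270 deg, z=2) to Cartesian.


x = 15 * cos(270) = 0
y = 15 * sin(270) = -15
z = 2

(0, -15, 2)


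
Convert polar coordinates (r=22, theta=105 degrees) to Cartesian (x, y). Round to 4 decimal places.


x = 22 * cos(105) = -5.694
y = 22 * sin(105) = 21.2504

(-5.694, 21.2504)


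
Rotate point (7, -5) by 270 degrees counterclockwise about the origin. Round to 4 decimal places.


x' = 7*cos(270) - -5*sin(270) = -5
y' = 7*sin(270) + -5*cos(270) = -7

(-5, -7)


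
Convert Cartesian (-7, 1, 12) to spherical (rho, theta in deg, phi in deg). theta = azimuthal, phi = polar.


rho = sqrt((-7)^2 + 1^2 + 12^2) = 13.9284
theta = atan2(1, -7) = 171.8699 deg
phi = acos(12/13.9284) = 30.509 deg

rho = 13.9284, theta = 171.8699 deg, phi = 30.509 deg


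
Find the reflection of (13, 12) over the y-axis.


Reflection across y-axis: (x, y) -> (-x, y)
(13, 12) -> (-13, 12)

(-13, 12)


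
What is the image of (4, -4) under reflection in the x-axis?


Reflection across x-axis: (x, y) -> (x, -y)
(4, -4) -> (4, 4)

(4, 4)


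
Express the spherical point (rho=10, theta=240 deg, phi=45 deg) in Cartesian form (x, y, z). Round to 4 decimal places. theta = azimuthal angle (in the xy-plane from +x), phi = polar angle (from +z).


x = 10 * sin(45) * cos(240) = -3.5355
y = 10 * sin(45) * sin(240) = -6.1237
z = 10 * cos(45) = 7.0711

(-3.5355, -6.1237, 7.0711)


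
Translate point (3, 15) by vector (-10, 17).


Translation: (x+dx, y+dy) = (3+-10, 15+17) = (-7, 32)

(-7, 32)


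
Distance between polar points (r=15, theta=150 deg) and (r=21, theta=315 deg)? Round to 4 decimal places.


d = sqrt(r1^2 + r2^2 - 2*r1*r2*cos(t2-t1))
d = sqrt(15^2 + 21^2 - 2*15*21*cos(315-150)) = 35.7006

35.7006


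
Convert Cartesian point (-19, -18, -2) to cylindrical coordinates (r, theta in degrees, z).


r = sqrt((-19)^2 + (-18)^2) = 26.1725
theta = atan2(-18, -19) = 223.4518 deg
z = -2

r = 26.1725, theta = 223.4518 deg, z = -2


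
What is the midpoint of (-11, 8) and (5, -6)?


Midpoint = ((-11+5)/2, (8+-6)/2) = (-3, 1)

(-3, 1)


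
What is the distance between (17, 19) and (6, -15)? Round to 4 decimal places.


d = sqrt((6-17)^2 + (-15-19)^2) = 35.7351

35.7351


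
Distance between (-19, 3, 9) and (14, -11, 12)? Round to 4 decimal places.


d = sqrt((14--19)^2 + (-11-3)^2 + (12-9)^2) = 35.9722

35.9722


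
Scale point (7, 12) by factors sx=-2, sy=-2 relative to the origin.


Scaling: (x*sx, y*sy) = (7*-2, 12*-2) = (-14, -24)

(-14, -24)


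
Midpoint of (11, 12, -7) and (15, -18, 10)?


Midpoint = ((11+15)/2, (12+-18)/2, (-7+10)/2) = (13, -3, 1.5)

(13, -3, 1.5)


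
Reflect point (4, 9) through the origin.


Reflection through origin: (x, y) -> (-x, -y)
(4, 9) -> (-4, -9)

(-4, -9)


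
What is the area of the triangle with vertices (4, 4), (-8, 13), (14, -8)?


Area = |x1(y2-y3) + x2(y3-y1) + x3(y1-y2)| / 2
= |4*(13--8) + -8*(-8-4) + 14*(4-13)| / 2
= 27

27


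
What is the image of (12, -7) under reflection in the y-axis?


Reflection across y-axis: (x, y) -> (-x, y)
(12, -7) -> (-12, -7)

(-12, -7)


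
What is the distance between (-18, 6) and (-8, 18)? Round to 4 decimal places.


d = sqrt((-8--18)^2 + (18-6)^2) = 15.6205

15.6205


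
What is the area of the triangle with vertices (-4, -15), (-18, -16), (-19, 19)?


Area = |x1(y2-y3) + x2(y3-y1) + x3(y1-y2)| / 2
= |-4*(-16-19) + -18*(19--15) + -19*(-15--16)| / 2
= 245.5

245.5


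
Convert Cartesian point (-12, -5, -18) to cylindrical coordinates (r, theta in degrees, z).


r = sqrt((-12)^2 + (-5)^2) = 13
theta = atan2(-5, -12) = 202.6199 deg
z = -18

r = 13, theta = 202.6199 deg, z = -18


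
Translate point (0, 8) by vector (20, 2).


Translation: (x+dx, y+dy) = (0+20, 8+2) = (20, 10)

(20, 10)


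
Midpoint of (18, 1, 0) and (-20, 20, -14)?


Midpoint = ((18+-20)/2, (1+20)/2, (0+-14)/2) = (-1, 10.5, -7)

(-1, 10.5, -7)


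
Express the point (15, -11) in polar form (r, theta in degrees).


r = sqrt(15^2 + (-11)^2) = 18.6011
theta = atan2(-11, 15) = 323.7462 degrees

r = 18.6011, theta = 323.7462 degrees


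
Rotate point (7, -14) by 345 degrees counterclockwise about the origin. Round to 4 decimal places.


x' = 7*cos(345) - -14*sin(345) = 3.138
y' = 7*sin(345) + -14*cos(345) = -15.3347

(3.138, -15.3347)


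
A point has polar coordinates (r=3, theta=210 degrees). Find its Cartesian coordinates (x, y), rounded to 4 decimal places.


x = 3 * cos(210) = -2.5981
y = 3 * sin(210) = -1.5

(-2.5981, -1.5)


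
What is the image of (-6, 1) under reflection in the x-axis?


Reflection across x-axis: (x, y) -> (x, -y)
(-6, 1) -> (-6, -1)

(-6, -1)


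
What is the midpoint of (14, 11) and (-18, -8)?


Midpoint = ((14+-18)/2, (11+-8)/2) = (-2, 1.5)

(-2, 1.5)


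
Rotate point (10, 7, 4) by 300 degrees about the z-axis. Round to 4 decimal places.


x' = 10*cos(300) - 7*sin(300) = 11.0622
y' = 10*sin(300) + 7*cos(300) = -5.1603
z' = 4

(11.0622, -5.1603, 4)


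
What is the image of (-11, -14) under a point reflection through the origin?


Reflection through origin: (x, y) -> (-x, -y)
(-11, -14) -> (11, 14)

(11, 14)


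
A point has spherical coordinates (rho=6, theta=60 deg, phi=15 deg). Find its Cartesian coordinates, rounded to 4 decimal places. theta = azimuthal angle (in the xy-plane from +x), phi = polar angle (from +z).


x = 6 * sin(15) * cos(60) = 0.7765
y = 6 * sin(15) * sin(60) = 1.3449
z = 6 * cos(15) = 5.7956

(0.7765, 1.3449, 5.7956)


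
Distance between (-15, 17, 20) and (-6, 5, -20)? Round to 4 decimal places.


d = sqrt((-6--15)^2 + (5-17)^2 + (-20-20)^2) = 42.72

42.72


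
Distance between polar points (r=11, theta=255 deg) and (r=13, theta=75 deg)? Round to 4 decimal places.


d = sqrt(r1^2 + r2^2 - 2*r1*r2*cos(t2-t1))
d = sqrt(11^2 + 13^2 - 2*11*13*cos(75-255)) = 24

24


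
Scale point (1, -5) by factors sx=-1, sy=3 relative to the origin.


Scaling: (x*sx, y*sy) = (1*-1, -5*3) = (-1, -15)

(-1, -15)


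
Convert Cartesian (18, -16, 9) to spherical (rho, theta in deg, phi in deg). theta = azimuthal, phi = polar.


rho = sqrt(18^2 + (-16)^2 + 9^2) = 25.7099
theta = atan2(-16, 18) = 318.3665 deg
phi = acos(9/25.7099) = 69.509 deg

rho = 25.7099, theta = 318.3665 deg, phi = 69.509 deg


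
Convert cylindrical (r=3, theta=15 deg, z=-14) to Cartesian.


x = 3 * cos(15) = 2.8978
y = 3 * sin(15) = 0.7765
z = -14

(2.8978, 0.7765, -14)


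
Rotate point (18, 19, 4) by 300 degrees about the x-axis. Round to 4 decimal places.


x' = 18
y' = 19*cos(300) - 4*sin(300) = 12.9641
z' = 19*sin(300) + 4*cos(300) = -14.4545

(18, 12.9641, -14.4545)


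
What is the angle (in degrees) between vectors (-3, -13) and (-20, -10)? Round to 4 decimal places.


dot = -3*-20 + -13*-10 = 190
|u| = 13.3417, |v| = 22.3607
cos(angle) = 0.6369
angle = 50.4403 degrees

50.4403 degrees


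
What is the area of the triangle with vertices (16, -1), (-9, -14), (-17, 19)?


Area = |x1(y2-y3) + x2(y3-y1) + x3(y1-y2)| / 2
= |16*(-14-19) + -9*(19--1) + -17*(-1--14)| / 2
= 464.5

464.5


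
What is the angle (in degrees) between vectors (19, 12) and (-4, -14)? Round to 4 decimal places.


dot = 19*-4 + 12*-14 = -244
|u| = 22.4722, |v| = 14.5602
cos(angle) = -0.7457
angle = 138.221 degrees

138.221 degrees


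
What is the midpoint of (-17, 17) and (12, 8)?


Midpoint = ((-17+12)/2, (17+8)/2) = (-2.5, 12.5)

(-2.5, 12.5)


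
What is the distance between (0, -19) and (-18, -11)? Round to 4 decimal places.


d = sqrt((-18-0)^2 + (-11--19)^2) = 19.6977

19.6977


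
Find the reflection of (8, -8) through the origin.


Reflection through origin: (x, y) -> (-x, -y)
(8, -8) -> (-8, 8)

(-8, 8)


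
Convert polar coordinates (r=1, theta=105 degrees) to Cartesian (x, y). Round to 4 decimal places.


x = 1 * cos(105) = -0.2588
y = 1 * sin(105) = 0.9659

(-0.2588, 0.9659)


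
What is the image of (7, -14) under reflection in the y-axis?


Reflection across y-axis: (x, y) -> (-x, y)
(7, -14) -> (-7, -14)

(-7, -14)


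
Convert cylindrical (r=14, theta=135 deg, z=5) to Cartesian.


x = 14 * cos(135) = -9.8995
y = 14 * sin(135) = 9.8995
z = 5

(-9.8995, 9.8995, 5)


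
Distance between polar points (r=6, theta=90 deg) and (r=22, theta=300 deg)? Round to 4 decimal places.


d = sqrt(r1^2 + r2^2 - 2*r1*r2*cos(t2-t1))
d = sqrt(6^2 + 22^2 - 2*6*22*cos(300-90)) = 27.3611

27.3611


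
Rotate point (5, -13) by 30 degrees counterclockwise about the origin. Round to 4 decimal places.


x' = 5*cos(30) - -13*sin(30) = 10.8301
y' = 5*sin(30) + -13*cos(30) = -8.7583

(10.8301, -8.7583)


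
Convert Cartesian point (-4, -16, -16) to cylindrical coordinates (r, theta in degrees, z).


r = sqrt((-4)^2 + (-16)^2) = 16.4924
theta = atan2(-16, -4) = 255.9638 deg
z = -16

r = 16.4924, theta = 255.9638 deg, z = -16


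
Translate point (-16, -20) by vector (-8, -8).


Translation: (x+dx, y+dy) = (-16+-8, -20+-8) = (-24, -28)

(-24, -28)


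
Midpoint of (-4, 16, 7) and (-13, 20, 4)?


Midpoint = ((-4+-13)/2, (16+20)/2, (7+4)/2) = (-8.5, 18, 5.5)

(-8.5, 18, 5.5)


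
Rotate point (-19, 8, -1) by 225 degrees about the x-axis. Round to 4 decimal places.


x' = -19
y' = 8*cos(225) - -1*sin(225) = -6.364
z' = 8*sin(225) + -1*cos(225) = -4.9497

(-19, -6.364, -4.9497)


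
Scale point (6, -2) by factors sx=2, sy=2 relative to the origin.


Scaling: (x*sx, y*sy) = (6*2, -2*2) = (12, -4)

(12, -4)


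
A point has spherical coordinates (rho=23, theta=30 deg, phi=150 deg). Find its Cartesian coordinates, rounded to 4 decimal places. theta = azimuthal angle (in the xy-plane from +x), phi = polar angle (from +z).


x = 23 * sin(150) * cos(30) = 9.9593
y = 23 * sin(150) * sin(30) = 5.75
z = 23 * cos(150) = -19.9186

(9.9593, 5.75, -19.9186)


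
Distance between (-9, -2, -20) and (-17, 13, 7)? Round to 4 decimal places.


d = sqrt((-17--9)^2 + (13--2)^2 + (7--20)^2) = 31.9061

31.9061


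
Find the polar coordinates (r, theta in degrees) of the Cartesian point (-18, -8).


r = sqrt((-18)^2 + (-8)^2) = 19.6977
theta = atan2(-8, -18) = 203.9625 degrees

r = 19.6977, theta = 203.9625 degrees


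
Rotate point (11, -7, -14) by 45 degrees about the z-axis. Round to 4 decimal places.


x' = 11*cos(45) - -7*sin(45) = 12.7279
y' = 11*sin(45) + -7*cos(45) = 2.8284
z' = -14

(12.7279, 2.8284, -14)


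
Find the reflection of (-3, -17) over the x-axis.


Reflection across x-axis: (x, y) -> (x, -y)
(-3, -17) -> (-3, 17)

(-3, 17)


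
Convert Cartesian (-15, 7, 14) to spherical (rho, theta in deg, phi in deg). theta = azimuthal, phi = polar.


rho = sqrt((-15)^2 + 7^2 + 14^2) = 21.6795
theta = atan2(7, -15) = 154.9831 deg
phi = acos(14/21.6795) = 49.7764 deg

rho = 21.6795, theta = 154.9831 deg, phi = 49.7764 deg


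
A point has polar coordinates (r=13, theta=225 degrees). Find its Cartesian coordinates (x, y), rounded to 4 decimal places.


x = 13 * cos(225) = -9.1924
y = 13 * sin(225) = -9.1924

(-9.1924, -9.1924)


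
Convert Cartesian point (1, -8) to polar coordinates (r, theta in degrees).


r = sqrt(1^2 + (-8)^2) = 8.0623
theta = atan2(-8, 1) = 277.125 degrees

r = 8.0623, theta = 277.125 degrees


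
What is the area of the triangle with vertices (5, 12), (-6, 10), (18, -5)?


Area = |x1(y2-y3) + x2(y3-y1) + x3(y1-y2)| / 2
= |5*(10--5) + -6*(-5-12) + 18*(12-10)| / 2
= 106.5

106.5


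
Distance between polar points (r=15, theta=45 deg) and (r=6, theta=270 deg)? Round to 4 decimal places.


d = sqrt(r1^2 + r2^2 - 2*r1*r2*cos(t2-t1))
d = sqrt(15^2 + 6^2 - 2*15*6*cos(270-45)) = 19.7048

19.7048


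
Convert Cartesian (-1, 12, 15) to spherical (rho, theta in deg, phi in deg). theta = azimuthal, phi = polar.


rho = sqrt((-1)^2 + 12^2 + 15^2) = 19.2354
theta = atan2(12, -1) = 94.7636 deg
phi = acos(15/19.2354) = 38.7566 deg

rho = 19.2354, theta = 94.7636 deg, phi = 38.7566 deg


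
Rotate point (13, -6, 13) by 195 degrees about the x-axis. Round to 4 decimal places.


x' = 13
y' = -6*cos(195) - 13*sin(195) = 9.1602
z' = -6*sin(195) + 13*cos(195) = -11.0041

(13, 9.1602, -11.0041)


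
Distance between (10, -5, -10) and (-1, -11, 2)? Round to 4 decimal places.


d = sqrt((-1-10)^2 + (-11--5)^2 + (2--10)^2) = 17.3494

17.3494


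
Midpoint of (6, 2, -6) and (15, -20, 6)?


Midpoint = ((6+15)/2, (2+-20)/2, (-6+6)/2) = (10.5, -9, 0)

(10.5, -9, 0)


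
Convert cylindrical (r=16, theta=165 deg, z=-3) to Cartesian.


x = 16 * cos(165) = -15.4548
y = 16 * sin(165) = 4.1411
z = -3

(-15.4548, 4.1411, -3)


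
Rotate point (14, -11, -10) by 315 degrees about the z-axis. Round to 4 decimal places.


x' = 14*cos(315) - -11*sin(315) = 2.1213
y' = 14*sin(315) + -11*cos(315) = -17.6777
z' = -10

(2.1213, -17.6777, -10)


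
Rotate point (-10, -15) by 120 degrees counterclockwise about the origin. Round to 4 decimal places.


x' = -10*cos(120) - -15*sin(120) = 17.9904
y' = -10*sin(120) + -15*cos(120) = -1.1603

(17.9904, -1.1603)


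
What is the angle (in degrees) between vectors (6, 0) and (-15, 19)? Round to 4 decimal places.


dot = 6*-15 + 0*19 = -90
|u| = 6, |v| = 24.2074
cos(angle) = -0.6196
angle = 128.2902 degrees

128.2902 degrees


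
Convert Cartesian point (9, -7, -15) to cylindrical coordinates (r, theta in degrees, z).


r = sqrt(9^2 + (-7)^2) = 11.4018
theta = atan2(-7, 9) = 322.125 deg
z = -15

r = 11.4018, theta = 322.125 deg, z = -15


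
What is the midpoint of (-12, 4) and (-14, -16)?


Midpoint = ((-12+-14)/2, (4+-16)/2) = (-13, -6)

(-13, -6)


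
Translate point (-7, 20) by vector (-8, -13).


Translation: (x+dx, y+dy) = (-7+-8, 20+-13) = (-15, 7)

(-15, 7)


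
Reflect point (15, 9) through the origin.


Reflection through origin: (x, y) -> (-x, -y)
(15, 9) -> (-15, -9)

(-15, -9)


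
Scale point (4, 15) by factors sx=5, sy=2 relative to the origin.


Scaling: (x*sx, y*sy) = (4*5, 15*2) = (20, 30)

(20, 30)


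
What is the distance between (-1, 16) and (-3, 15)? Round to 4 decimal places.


d = sqrt((-3--1)^2 + (15-16)^2) = 2.2361

2.2361


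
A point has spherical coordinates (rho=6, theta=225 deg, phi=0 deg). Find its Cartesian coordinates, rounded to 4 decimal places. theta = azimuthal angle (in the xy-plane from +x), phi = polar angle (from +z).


x = 6 * sin(0) * cos(225) = 0
y = 6 * sin(0) * sin(225) = 0
z = 6 * cos(0) = 6

(0, 0, 6)


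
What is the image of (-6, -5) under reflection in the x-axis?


Reflection across x-axis: (x, y) -> (x, -y)
(-6, -5) -> (-6, 5)

(-6, 5)


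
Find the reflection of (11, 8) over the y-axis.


Reflection across y-axis: (x, y) -> (-x, y)
(11, 8) -> (-11, 8)

(-11, 8)


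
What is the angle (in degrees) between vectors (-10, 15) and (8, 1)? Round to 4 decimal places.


dot = -10*8 + 15*1 = -65
|u| = 18.0278, |v| = 8.0623
cos(angle) = -0.4472
angle = 116.5651 degrees

116.5651 degrees


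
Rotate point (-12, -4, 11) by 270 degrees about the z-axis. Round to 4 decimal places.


x' = -12*cos(270) - -4*sin(270) = -4
y' = -12*sin(270) + -4*cos(270) = 12
z' = 11

(-4, 12, 11)


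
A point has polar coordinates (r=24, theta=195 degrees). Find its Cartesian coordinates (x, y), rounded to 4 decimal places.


x = 24 * cos(195) = -23.1822
y = 24 * sin(195) = -6.2117

(-23.1822, -6.2117)


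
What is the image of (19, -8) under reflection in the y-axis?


Reflection across y-axis: (x, y) -> (-x, y)
(19, -8) -> (-19, -8)

(-19, -8)


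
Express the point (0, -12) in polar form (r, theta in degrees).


r = sqrt(0^2 + (-12)^2) = 12
theta = atan2(-12, 0) = 270 degrees

r = 12, theta = 270 degrees


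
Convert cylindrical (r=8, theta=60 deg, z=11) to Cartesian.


x = 8 * cos(60) = 4
y = 8 * sin(60) = 6.9282
z = 11

(4, 6.9282, 11)


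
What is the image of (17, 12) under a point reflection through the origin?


Reflection through origin: (x, y) -> (-x, -y)
(17, 12) -> (-17, -12)

(-17, -12)


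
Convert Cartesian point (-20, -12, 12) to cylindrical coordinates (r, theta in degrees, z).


r = sqrt((-20)^2 + (-12)^2) = 23.3238
theta = atan2(-12, -20) = 210.9638 deg
z = 12

r = 23.3238, theta = 210.9638 deg, z = 12


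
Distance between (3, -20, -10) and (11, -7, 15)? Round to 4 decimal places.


d = sqrt((11-3)^2 + (-7--20)^2 + (15--10)^2) = 29.2916

29.2916


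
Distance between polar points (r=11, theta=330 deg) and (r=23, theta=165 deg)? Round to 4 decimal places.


d = sqrt(r1^2 + r2^2 - 2*r1*r2*cos(t2-t1))
d = sqrt(11^2 + 23^2 - 2*11*23*cos(165-330)) = 33.7455

33.7455


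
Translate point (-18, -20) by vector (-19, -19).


Translation: (x+dx, y+dy) = (-18+-19, -20+-19) = (-37, -39)

(-37, -39)


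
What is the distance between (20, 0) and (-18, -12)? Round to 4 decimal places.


d = sqrt((-18-20)^2 + (-12-0)^2) = 39.8497

39.8497


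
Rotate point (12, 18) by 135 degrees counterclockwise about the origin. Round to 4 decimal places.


x' = 12*cos(135) - 18*sin(135) = -21.2132
y' = 12*sin(135) + 18*cos(135) = -4.2426

(-21.2132, -4.2426)


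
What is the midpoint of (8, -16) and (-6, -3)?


Midpoint = ((8+-6)/2, (-16+-3)/2) = (1, -9.5)

(1, -9.5)


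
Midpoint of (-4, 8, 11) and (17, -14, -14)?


Midpoint = ((-4+17)/2, (8+-14)/2, (11+-14)/2) = (6.5, -3, -1.5)

(6.5, -3, -1.5)


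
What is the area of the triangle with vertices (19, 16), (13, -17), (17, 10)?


Area = |x1(y2-y3) + x2(y3-y1) + x3(y1-y2)| / 2
= |19*(-17-10) + 13*(10-16) + 17*(16--17)| / 2
= 15

15


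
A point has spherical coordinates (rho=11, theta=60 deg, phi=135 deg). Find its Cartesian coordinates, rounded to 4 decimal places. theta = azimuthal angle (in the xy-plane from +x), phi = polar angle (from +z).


x = 11 * sin(135) * cos(60) = 3.8891
y = 11 * sin(135) * sin(60) = 6.7361
z = 11 * cos(135) = -7.7782

(3.8891, 6.7361, -7.7782)


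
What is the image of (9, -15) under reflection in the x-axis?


Reflection across x-axis: (x, y) -> (x, -y)
(9, -15) -> (9, 15)

(9, 15)


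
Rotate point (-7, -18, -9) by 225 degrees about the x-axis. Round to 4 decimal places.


x' = -7
y' = -18*cos(225) - -9*sin(225) = 6.364
z' = -18*sin(225) + -9*cos(225) = 19.0919

(-7, 6.364, 19.0919)


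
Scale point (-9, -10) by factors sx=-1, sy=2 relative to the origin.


Scaling: (x*sx, y*sy) = (-9*-1, -10*2) = (9, -20)

(9, -20)


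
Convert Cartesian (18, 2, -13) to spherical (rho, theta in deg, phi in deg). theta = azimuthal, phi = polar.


rho = sqrt(18^2 + 2^2 + (-13)^2) = 22.2935
theta = atan2(2, 18) = 6.3402 deg
phi = acos(-13/22.2935) = 125.671 deg

rho = 22.2935, theta = 6.3402 deg, phi = 125.671 deg


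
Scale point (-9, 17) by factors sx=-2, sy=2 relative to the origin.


Scaling: (x*sx, y*sy) = (-9*-2, 17*2) = (18, 34)

(18, 34)


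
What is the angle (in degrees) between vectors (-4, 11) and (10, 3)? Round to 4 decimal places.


dot = -4*10 + 11*3 = -7
|u| = 11.7047, |v| = 10.4403
cos(angle) = -0.0573
angle = 93.2839 degrees

93.2839 degrees


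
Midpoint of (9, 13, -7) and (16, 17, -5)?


Midpoint = ((9+16)/2, (13+17)/2, (-7+-5)/2) = (12.5, 15, -6)

(12.5, 15, -6)


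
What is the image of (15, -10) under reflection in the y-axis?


Reflection across y-axis: (x, y) -> (-x, y)
(15, -10) -> (-15, -10)

(-15, -10)


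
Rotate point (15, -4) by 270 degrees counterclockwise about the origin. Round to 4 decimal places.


x' = 15*cos(270) - -4*sin(270) = -4
y' = 15*sin(270) + -4*cos(270) = -15

(-4, -15)


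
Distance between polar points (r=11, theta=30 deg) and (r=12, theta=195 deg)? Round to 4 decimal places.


d = sqrt(r1^2 + r2^2 - 2*r1*r2*cos(t2-t1))
d = sqrt(11^2 + 12^2 - 2*11*12*cos(195-30)) = 22.8036

22.8036


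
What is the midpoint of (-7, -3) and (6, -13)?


Midpoint = ((-7+6)/2, (-3+-13)/2) = (-0.5, -8)

(-0.5, -8)


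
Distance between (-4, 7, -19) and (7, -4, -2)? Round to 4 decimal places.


d = sqrt((7--4)^2 + (-4-7)^2 + (-2--19)^2) = 23.0434

23.0434


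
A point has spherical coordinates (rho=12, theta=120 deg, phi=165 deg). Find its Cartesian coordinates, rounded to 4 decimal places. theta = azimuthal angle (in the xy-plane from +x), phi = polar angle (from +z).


x = 12 * sin(165) * cos(120) = -1.5529
y = 12 * sin(165) * sin(120) = 2.6897
z = 12 * cos(165) = -11.5911

(-1.5529, 2.6897, -11.5911)


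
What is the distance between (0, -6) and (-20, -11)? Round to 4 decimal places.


d = sqrt((-20-0)^2 + (-11--6)^2) = 20.6155

20.6155


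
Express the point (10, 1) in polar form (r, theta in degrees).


r = sqrt(10^2 + 1^2) = 10.0499
theta = atan2(1, 10) = 5.7106 degrees

r = 10.0499, theta = 5.7106 degrees


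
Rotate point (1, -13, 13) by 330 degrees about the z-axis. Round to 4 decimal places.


x' = 1*cos(330) - -13*sin(330) = -5.634
y' = 1*sin(330) + -13*cos(330) = -11.7583
z' = 13

(-5.634, -11.7583, 13)


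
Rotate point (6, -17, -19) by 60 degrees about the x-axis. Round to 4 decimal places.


x' = 6
y' = -17*cos(60) - -19*sin(60) = 7.9545
z' = -17*sin(60) + -19*cos(60) = -24.2224

(6, 7.9545, -24.2224)


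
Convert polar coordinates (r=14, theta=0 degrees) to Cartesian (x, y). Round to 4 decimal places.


x = 14 * cos(0) = 14
y = 14 * sin(0) = 0

(14, 0)


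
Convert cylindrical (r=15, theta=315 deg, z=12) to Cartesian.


x = 15 * cos(315) = 10.6066
y = 15 * sin(315) = -10.6066
z = 12

(10.6066, -10.6066, 12)


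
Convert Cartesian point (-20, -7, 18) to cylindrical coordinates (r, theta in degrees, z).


r = sqrt((-20)^2 + (-7)^2) = 21.1896
theta = atan2(-7, -20) = 199.29 deg
z = 18

r = 21.1896, theta = 199.29 deg, z = 18


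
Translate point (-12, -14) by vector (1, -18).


Translation: (x+dx, y+dy) = (-12+1, -14+-18) = (-11, -32)

(-11, -32)


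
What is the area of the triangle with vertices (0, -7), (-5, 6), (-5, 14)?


Area = |x1(y2-y3) + x2(y3-y1) + x3(y1-y2)| / 2
= |0*(6-14) + -5*(14--7) + -5*(-7-6)| / 2
= 20

20


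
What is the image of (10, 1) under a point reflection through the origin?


Reflection through origin: (x, y) -> (-x, -y)
(10, 1) -> (-10, -1)

(-10, -1)


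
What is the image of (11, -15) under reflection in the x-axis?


Reflection across x-axis: (x, y) -> (x, -y)
(11, -15) -> (11, 15)

(11, 15)
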